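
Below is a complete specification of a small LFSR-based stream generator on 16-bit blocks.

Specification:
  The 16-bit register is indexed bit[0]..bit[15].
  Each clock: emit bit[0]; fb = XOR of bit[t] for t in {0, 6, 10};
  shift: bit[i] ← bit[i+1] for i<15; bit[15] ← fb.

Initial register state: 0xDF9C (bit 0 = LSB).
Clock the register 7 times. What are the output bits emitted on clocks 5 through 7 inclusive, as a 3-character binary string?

reg_0 = 0xDF9C
clock 1: out=0, reg = 0xEFCE
clock 2: out=0, reg = 0x77E7
clock 3: out=1, reg = 0xBBF3
clock 4: out=1, reg = 0x5DF9
clock 5: out=1, reg = 0xAEFC
clock 6: out=0, reg = 0x577E
clock 7: out=0, reg = 0x2BBF

100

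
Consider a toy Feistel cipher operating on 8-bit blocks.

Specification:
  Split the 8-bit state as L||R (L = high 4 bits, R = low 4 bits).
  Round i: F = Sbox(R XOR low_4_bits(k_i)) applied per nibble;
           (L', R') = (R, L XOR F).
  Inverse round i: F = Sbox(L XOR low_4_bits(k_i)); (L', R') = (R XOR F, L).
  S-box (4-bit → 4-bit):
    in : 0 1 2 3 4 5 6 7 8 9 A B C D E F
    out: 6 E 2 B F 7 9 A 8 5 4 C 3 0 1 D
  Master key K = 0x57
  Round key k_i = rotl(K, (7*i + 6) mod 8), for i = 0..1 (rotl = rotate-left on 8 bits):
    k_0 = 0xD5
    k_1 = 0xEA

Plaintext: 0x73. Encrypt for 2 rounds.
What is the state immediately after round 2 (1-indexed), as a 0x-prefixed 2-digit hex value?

0xEC

s_0 = plaintext = 0x73
s_1 = Round(s_0, k_0) = 0x3E
s_2 = Round(s_1, k_1) = 0xEC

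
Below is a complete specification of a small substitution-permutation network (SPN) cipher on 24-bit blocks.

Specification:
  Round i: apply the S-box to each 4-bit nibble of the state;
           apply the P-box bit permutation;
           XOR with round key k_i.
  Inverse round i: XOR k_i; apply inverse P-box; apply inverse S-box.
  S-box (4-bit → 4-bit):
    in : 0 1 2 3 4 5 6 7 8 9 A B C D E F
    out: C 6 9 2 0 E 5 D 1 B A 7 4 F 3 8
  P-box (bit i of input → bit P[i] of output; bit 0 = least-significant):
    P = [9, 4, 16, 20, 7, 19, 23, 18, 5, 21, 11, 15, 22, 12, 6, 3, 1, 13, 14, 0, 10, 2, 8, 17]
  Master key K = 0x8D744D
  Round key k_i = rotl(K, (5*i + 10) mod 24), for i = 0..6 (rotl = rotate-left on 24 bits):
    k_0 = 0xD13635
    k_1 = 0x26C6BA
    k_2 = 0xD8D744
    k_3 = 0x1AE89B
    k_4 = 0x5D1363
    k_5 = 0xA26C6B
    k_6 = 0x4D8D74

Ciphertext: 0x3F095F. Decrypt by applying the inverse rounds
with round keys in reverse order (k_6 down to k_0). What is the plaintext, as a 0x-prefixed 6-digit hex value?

s_0 = ciphertext = 0x3F095F
s_1 = InvRound(s_0, k_6) = 0x22294F
s_2 = InvRound(s_1, k_5) = 0xBC48C4
s_3 = InvRound(s_2, k_4) = 0x17EB66
s_4 = InvRound(s_3, k_3) = 0x1F089B
s_5 = InvRound(s_4, k_2) = 0xD7D07B
s_6 = InvRound(s_5, k_1) = 0x8FB367
s_7 = InvRound(s_6, k_0) = 0x786FAA

0x786FAA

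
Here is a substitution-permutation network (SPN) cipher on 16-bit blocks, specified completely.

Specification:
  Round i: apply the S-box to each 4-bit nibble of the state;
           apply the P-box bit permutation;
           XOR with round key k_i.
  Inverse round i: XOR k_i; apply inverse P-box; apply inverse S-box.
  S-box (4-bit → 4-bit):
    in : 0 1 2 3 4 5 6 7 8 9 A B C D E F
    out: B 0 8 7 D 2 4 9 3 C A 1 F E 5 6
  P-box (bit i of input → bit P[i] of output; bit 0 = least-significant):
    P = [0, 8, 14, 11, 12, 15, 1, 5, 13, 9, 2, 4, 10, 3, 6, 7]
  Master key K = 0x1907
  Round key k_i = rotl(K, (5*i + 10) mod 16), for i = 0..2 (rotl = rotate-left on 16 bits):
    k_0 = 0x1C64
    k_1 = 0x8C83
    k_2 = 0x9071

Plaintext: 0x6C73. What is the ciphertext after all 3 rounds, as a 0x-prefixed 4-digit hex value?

0x2C5E

s_0 = plaintext = 0x6C73
s_1 = Round(s_0, k_0) = 0x6F11
s_2 = Round(s_1, k_1) = 0x8EC7
s_3 = Round(s_2, k_2) = 0x2C5E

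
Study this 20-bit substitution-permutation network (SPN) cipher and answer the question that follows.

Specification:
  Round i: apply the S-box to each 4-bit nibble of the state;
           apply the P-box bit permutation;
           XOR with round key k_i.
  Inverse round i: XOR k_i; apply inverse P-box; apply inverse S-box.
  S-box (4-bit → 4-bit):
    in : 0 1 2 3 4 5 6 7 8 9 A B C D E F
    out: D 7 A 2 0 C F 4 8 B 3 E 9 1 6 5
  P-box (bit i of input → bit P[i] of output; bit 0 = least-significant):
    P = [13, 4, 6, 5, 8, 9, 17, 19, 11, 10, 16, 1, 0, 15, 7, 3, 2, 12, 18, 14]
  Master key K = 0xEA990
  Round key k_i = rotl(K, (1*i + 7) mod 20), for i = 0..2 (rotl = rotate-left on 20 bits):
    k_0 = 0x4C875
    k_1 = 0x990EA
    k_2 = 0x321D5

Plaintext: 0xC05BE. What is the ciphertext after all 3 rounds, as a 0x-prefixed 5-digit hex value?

s_0 = plaintext = 0xC05BE
s_1 = Round(s_0, k_0) = 0xF8AAA
s_2 = Round(s_1, k_1) = 0xDBFF6
s_3 = Round(s_2, k_2) = 0x08829

0x08829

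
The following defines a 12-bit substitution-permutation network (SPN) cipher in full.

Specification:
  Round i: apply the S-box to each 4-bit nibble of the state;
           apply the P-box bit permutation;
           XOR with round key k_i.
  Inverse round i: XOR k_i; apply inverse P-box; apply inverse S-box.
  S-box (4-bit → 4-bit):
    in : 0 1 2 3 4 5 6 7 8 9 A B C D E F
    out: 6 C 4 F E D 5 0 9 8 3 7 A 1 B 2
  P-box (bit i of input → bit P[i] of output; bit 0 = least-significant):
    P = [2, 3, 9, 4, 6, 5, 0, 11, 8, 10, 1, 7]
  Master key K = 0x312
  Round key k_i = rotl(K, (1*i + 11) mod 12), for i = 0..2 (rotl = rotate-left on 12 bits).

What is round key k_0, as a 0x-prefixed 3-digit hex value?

K = 0x312
k_0 = rotl(K, (1*0+11) mod 12) = rotl(K, 11) = 0x189

0x189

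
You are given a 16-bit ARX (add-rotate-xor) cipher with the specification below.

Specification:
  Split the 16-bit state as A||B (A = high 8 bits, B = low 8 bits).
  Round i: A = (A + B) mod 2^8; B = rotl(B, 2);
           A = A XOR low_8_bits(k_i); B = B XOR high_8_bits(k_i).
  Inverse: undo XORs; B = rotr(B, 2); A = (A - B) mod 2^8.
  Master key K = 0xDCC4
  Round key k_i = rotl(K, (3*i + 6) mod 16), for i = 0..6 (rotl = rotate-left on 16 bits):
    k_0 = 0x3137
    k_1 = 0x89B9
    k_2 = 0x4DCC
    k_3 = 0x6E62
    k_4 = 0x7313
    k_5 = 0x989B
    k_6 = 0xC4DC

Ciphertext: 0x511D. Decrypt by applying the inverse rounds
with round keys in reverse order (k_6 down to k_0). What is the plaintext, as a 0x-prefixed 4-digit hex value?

0x89BD

s_0 = ciphertext = 0x511D
s_1 = InvRound(s_0, k_6) = 0x1776
s_2 = InvRound(s_1, k_5) = 0xD1BB
s_3 = InvRound(s_2, k_4) = 0x9032
s_4 = InvRound(s_3, k_3) = 0xDB17
s_5 = InvRound(s_4, k_2) = 0x8196
s_6 = InvRound(s_5, k_1) = 0x71C7
s_7 = InvRound(s_6, k_0) = 0x89BD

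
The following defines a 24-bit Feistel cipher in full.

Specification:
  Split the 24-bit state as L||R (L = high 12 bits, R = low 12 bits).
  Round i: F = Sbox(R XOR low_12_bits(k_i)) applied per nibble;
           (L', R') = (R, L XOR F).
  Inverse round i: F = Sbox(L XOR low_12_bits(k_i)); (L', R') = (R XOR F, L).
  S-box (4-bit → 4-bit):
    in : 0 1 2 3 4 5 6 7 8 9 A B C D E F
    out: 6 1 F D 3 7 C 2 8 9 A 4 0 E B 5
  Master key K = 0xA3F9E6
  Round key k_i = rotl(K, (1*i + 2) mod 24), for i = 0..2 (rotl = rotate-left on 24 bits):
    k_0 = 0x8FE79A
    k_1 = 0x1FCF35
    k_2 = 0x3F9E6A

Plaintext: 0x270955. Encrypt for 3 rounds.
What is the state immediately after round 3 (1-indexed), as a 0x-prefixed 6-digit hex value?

0x563D1C

s_0 = plaintext = 0x270955
s_1 = Round(s_0, k_0) = 0x955975
s_2 = Round(s_1, k_1) = 0x975563
s_3 = Round(s_2, k_2) = 0x563D1C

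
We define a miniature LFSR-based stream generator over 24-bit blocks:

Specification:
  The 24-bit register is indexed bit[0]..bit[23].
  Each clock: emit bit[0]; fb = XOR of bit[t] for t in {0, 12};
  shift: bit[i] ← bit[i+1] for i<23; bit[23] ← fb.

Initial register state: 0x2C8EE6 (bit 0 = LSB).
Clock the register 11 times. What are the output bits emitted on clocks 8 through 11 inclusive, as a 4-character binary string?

1011

reg_0 = 0x2C8EE6
clock 1: out=0, reg = 0x164773
clock 2: out=1, reg = 0x8B23B9
clock 3: out=1, reg = 0xC591DC
clock 4: out=0, reg = 0xE2C8EE
clock 5: out=0, reg = 0x716477
clock 6: out=1, reg = 0xB8B23B
clock 7: out=1, reg = 0x5C591D
clock 8: out=1, reg = 0x2E2C8E
clock 9: out=0, reg = 0x171647
clock 10: out=1, reg = 0x0B8B23
clock 11: out=1, reg = 0x85C591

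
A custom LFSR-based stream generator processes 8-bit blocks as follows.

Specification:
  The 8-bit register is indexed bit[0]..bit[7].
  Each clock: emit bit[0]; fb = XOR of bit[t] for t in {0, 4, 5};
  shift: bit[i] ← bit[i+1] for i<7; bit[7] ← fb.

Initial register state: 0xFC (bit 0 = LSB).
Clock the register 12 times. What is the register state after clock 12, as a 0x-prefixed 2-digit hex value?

reg_0 = 0xFC
clock 1: out=0, reg = 0x7E
clock 2: out=0, reg = 0x3F
clock 3: out=1, reg = 0x9F
clock 4: out=1, reg = 0x4F
clock 5: out=1, reg = 0xA7
clock 6: out=1, reg = 0x53
clock 7: out=1, reg = 0x29
clock 8: out=1, reg = 0x14
clock 9: out=0, reg = 0x8A
clock 10: out=0, reg = 0x45
clock 11: out=1, reg = 0xA2
clock 12: out=0, reg = 0xD1

0xD1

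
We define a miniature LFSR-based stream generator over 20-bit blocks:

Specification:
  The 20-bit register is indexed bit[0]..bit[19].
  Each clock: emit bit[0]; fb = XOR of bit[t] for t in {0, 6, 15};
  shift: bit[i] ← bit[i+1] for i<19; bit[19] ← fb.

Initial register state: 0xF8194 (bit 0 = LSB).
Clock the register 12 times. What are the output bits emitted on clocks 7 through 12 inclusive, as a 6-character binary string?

011000

reg_0 = 0xF8194
clock 1: out=0, reg = 0xFC0CA
clock 2: out=0, reg = 0x7E065
clock 3: out=1, reg = 0xBF032
clock 4: out=0, reg = 0xDF819
clock 5: out=1, reg = 0x6FC0C
clock 6: out=0, reg = 0xB7E06
clock 7: out=0, reg = 0x5BF03
clock 8: out=1, reg = 0x2DF81
clock 9: out=1, reg = 0x16FC0
clock 10: out=0, reg = 0x8B7E0
clock 11: out=0, reg = 0x45BF0
clock 12: out=0, reg = 0xA2DF8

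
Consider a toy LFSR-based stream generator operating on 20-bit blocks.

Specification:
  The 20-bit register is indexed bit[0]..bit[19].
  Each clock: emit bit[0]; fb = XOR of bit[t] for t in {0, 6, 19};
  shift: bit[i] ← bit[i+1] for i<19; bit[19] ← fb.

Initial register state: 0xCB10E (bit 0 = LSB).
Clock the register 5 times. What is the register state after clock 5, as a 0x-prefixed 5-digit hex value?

reg_0 = 0xCB10E
clock 1: out=0, reg = 0xE5887
clock 2: out=1, reg = 0x72C43
clock 3: out=1, reg = 0x39621
clock 4: out=1, reg = 0x9CB10
clock 5: out=0, reg = 0xCE588

0xCE588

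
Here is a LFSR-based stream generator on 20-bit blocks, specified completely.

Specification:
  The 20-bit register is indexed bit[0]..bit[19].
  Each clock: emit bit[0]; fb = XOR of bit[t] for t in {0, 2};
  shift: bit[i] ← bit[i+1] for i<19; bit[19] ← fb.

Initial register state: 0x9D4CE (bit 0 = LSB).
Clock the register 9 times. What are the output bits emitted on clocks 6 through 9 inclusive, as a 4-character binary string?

reg_0 = 0x9D4CE
clock 1: out=0, reg = 0xCEA67
clock 2: out=1, reg = 0x67533
clock 3: out=1, reg = 0xB3A99
clock 4: out=1, reg = 0xD9D4C
clock 5: out=0, reg = 0xECEA6
clock 6: out=0, reg = 0xF6753
clock 7: out=1, reg = 0xFB3A9
clock 8: out=1, reg = 0xFD9D4
clock 9: out=0, reg = 0xFECEA

0110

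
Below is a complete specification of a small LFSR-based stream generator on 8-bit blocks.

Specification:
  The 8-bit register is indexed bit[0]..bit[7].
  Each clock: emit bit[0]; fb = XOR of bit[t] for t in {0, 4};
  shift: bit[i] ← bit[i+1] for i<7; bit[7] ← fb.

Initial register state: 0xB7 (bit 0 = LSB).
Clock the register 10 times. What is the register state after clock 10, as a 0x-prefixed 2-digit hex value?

reg_0 = 0xB7
clock 1: out=1, reg = 0x5B
clock 2: out=1, reg = 0x2D
clock 3: out=1, reg = 0x96
clock 4: out=0, reg = 0xCB
clock 5: out=1, reg = 0xE5
clock 6: out=1, reg = 0xF2
clock 7: out=0, reg = 0xF9
clock 8: out=1, reg = 0x7C
clock 9: out=0, reg = 0xBE
clock 10: out=0, reg = 0xDF

0xDF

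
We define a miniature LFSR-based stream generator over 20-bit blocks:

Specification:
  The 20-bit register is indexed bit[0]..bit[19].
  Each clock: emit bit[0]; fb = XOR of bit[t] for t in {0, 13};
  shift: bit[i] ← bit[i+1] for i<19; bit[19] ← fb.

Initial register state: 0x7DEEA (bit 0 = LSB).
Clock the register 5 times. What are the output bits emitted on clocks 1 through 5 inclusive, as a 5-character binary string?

reg_0 = 0x7DEEA
clock 1: out=0, reg = 0x3EF75
clock 2: out=1, reg = 0x1F7BA
clock 3: out=0, reg = 0x8FBDD
clock 4: out=1, reg = 0x47DEE
clock 5: out=0, reg = 0xA3EF7

01010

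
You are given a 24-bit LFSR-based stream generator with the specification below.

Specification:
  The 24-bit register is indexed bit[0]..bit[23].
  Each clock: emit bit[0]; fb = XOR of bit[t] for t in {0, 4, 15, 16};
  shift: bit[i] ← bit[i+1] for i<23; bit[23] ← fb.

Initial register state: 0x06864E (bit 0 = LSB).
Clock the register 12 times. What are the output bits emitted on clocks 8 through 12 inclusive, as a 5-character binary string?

00110

reg_0 = 0x06864E
clock 1: out=0, reg = 0x834327
clock 2: out=1, reg = 0x41A193
clock 3: out=1, reg = 0x20D0C9
clock 4: out=1, reg = 0x106864
clock 5: out=0, reg = 0x083432
clock 6: out=0, reg = 0x841A19
clock 7: out=1, reg = 0x420D0C
clock 8: out=0, reg = 0x210686
clock 9: out=0, reg = 0x908343
clock 10: out=1, reg = 0x4841A1
clock 11: out=1, reg = 0xA420D0
clock 12: out=0, reg = 0xD21068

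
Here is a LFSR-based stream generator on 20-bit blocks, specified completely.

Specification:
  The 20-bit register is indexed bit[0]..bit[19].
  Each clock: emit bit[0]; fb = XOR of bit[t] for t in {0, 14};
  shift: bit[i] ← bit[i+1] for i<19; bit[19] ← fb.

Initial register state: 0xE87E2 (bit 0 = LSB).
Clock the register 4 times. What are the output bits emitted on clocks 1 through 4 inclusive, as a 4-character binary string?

0100

reg_0 = 0xE87E2
clock 1: out=0, reg = 0x743F1
clock 2: out=1, reg = 0x3A1F8
clock 3: out=0, reg = 0x1D0FC
clock 4: out=0, reg = 0x8E87E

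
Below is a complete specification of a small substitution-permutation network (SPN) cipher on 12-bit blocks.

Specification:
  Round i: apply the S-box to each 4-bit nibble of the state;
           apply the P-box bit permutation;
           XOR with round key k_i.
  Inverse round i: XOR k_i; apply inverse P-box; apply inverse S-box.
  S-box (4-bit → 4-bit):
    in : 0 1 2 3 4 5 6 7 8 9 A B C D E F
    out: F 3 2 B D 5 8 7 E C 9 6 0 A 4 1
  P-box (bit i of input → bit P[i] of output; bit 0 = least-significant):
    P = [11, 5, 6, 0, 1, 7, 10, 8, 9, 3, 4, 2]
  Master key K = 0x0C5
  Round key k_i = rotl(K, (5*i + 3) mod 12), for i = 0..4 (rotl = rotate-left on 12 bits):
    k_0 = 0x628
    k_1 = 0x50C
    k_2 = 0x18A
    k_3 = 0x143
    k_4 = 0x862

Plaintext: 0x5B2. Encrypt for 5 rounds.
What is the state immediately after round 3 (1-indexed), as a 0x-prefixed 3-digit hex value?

s_0 = plaintext = 0x5B2
s_1 = Round(s_0, k_0) = 0x098
s_2 = Round(s_1, k_1) = 0x271
s_3 = Round(s_2, k_2) = 0xD20
s_4 = Round(s_3, k_3) = 0x9AE
s_5 = Round(s_4, k_4) = 0x934

0xD20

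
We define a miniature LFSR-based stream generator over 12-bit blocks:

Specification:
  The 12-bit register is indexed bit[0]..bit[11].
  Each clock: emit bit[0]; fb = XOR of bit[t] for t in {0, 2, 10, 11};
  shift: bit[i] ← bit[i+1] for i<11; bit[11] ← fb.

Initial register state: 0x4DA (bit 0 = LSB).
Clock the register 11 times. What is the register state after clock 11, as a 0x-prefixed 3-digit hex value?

0x09E

reg_0 = 0x4DA
clock 1: out=0, reg = 0xA6D
clock 2: out=1, reg = 0xD36
clock 3: out=0, reg = 0xE9B
clock 4: out=1, reg = 0xF4D
clock 5: out=1, reg = 0x7A6
clock 6: out=0, reg = 0x3D3
clock 7: out=1, reg = 0x9E9
clock 8: out=1, reg = 0x4F4
clock 9: out=0, reg = 0x27A
clock 10: out=0, reg = 0x13D
clock 11: out=1, reg = 0x09E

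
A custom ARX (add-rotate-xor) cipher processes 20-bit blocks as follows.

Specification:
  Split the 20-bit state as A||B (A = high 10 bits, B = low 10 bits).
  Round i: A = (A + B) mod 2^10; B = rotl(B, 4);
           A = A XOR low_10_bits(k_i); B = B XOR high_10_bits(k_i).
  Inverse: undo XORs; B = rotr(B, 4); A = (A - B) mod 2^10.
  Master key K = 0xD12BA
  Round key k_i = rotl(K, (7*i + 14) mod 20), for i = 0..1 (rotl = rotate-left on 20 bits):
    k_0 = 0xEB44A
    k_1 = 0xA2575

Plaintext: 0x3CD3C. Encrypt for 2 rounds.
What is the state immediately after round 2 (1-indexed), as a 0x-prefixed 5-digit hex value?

s_0 = plaintext = 0x3CD3C
s_1 = Round(s_0, k_0) = 0x99469
s_2 = Round(s_1, k_1) = 0xEEC18

0xEEC18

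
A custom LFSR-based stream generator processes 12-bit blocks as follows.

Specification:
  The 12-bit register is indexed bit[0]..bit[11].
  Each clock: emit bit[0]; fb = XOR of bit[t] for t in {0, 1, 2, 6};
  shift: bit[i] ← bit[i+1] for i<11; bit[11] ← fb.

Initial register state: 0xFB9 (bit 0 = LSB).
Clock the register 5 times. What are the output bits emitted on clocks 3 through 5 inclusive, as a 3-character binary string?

011

reg_0 = 0xFB9
clock 1: out=1, reg = 0xFDC
clock 2: out=0, reg = 0x7EE
clock 3: out=0, reg = 0xBF7
clock 4: out=1, reg = 0x5FB
clock 5: out=1, reg = 0xAFD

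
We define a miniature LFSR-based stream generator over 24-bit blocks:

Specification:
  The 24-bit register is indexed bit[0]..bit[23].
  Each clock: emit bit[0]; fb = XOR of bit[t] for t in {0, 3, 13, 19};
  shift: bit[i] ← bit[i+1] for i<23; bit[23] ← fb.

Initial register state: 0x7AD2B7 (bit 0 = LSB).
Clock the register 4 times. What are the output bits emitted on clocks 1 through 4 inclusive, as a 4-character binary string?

reg_0 = 0x7AD2B7
clock 1: out=1, reg = 0x3D695B
clock 2: out=1, reg = 0x1EB4AD
clock 3: out=1, reg = 0x0F5A56
clock 4: out=0, reg = 0x87AD2B

1110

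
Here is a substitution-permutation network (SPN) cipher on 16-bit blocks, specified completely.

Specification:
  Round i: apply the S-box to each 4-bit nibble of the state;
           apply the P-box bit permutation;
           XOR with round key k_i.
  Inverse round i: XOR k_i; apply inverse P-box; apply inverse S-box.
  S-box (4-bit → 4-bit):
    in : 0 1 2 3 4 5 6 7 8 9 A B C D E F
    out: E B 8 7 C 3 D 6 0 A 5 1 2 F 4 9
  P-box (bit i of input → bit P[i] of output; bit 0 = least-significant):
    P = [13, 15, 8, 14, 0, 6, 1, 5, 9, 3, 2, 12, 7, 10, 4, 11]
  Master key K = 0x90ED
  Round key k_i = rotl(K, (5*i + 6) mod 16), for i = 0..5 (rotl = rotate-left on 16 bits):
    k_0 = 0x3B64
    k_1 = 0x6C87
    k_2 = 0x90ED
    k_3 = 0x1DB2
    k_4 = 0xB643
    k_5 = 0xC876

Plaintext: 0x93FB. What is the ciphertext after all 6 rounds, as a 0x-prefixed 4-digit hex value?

s_0 = plaintext = 0x93FB
s_1 = Round(s_0, k_0) = 0x1549
s_2 = Round(s_1, k_1) = 0xA22D
s_3 = Round(s_2, k_2) = 0x615D
s_4 = Round(s_3, k_3) = 0xE66B
s_5 = Round(s_4, k_4) = 0x8474
s_6 = Round(s_5, k_5) = 0x9930

0x9930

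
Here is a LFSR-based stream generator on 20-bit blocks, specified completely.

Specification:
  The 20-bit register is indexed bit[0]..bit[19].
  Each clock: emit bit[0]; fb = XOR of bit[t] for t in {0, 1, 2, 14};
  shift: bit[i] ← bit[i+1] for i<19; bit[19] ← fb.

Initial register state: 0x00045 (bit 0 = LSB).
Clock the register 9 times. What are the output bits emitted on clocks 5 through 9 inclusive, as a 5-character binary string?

reg_0 = 0x00045
clock 1: out=1, reg = 0x00022
clock 2: out=0, reg = 0x80011
clock 3: out=1, reg = 0xC0008
clock 4: out=0, reg = 0x60004
clock 5: out=0, reg = 0xB0002
clock 6: out=0, reg = 0xD8001
clock 7: out=1, reg = 0xEC000
clock 8: out=0, reg = 0xF6000
clock 9: out=0, reg = 0xFB000

00100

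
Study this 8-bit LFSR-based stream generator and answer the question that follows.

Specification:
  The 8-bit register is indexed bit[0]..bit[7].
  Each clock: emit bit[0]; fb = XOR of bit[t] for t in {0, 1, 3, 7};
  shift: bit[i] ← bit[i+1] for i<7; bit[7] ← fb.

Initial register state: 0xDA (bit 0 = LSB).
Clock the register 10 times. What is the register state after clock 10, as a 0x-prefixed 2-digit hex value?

0xCE

reg_0 = 0xDA
clock 1: out=0, reg = 0xED
clock 2: out=1, reg = 0xF6
clock 3: out=0, reg = 0x7B
clock 4: out=1, reg = 0xBD
clock 5: out=1, reg = 0xDE
clock 6: out=0, reg = 0xEF
clock 7: out=1, reg = 0x77
clock 8: out=1, reg = 0x3B
clock 9: out=1, reg = 0x9D
clock 10: out=1, reg = 0xCE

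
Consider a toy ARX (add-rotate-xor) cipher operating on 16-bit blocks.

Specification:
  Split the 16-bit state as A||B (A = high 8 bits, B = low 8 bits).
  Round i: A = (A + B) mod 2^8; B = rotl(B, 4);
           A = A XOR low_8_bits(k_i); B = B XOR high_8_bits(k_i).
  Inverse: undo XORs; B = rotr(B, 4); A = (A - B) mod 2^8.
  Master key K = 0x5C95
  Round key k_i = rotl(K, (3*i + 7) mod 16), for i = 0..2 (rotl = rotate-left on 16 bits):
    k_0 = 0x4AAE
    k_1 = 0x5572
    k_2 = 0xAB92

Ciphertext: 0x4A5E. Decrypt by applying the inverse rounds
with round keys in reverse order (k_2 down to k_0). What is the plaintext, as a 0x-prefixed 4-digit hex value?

0x17AE

s_0 = ciphertext = 0x4A5E
s_1 = InvRound(s_0, k_2) = 0x795F
s_2 = InvRound(s_1, k_1) = 0x6BA0
s_3 = InvRound(s_2, k_0) = 0x17AE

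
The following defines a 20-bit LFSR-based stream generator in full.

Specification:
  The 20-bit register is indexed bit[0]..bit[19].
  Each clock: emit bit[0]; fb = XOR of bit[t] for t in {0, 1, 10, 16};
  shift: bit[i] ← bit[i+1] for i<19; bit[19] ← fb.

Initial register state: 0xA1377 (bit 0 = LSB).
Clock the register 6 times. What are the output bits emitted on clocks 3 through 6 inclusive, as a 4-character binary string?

reg_0 = 0xA1377
clock 1: out=1, reg = 0x509BB
clock 2: out=1, reg = 0xA84DD
clock 3: out=1, reg = 0x5426E
clock 4: out=0, reg = 0x2A137
clock 5: out=1, reg = 0x1509B
clock 6: out=1, reg = 0x8A84D

1011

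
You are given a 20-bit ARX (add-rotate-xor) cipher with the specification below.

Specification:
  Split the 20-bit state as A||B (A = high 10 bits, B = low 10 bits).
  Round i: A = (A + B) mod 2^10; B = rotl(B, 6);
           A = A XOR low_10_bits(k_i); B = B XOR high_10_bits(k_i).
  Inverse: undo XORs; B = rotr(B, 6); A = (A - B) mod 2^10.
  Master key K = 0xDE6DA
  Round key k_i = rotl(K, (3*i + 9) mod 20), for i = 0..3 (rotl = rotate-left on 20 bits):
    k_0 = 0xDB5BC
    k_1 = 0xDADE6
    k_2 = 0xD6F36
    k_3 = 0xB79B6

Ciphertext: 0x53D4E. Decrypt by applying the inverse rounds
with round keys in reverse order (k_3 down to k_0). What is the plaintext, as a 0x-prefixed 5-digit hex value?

s_0 = ciphertext = 0x53D4E
s_1 = InvRound(s_0, k_3) = 0xFAD0E
s_2 = InvRound(s_1, k_2) = 0xE1159
s_3 = InvRound(s_2, k_1) = 0xCEB28
s_4 = InvRound(s_3, k_0) = 0x8D451

0x8D451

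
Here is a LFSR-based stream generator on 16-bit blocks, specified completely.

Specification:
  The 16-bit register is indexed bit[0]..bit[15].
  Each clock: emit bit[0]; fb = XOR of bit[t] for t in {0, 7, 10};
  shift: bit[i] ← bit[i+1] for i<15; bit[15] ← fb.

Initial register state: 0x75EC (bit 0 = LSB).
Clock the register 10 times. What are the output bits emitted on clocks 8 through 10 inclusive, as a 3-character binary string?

reg_0 = 0x75EC
clock 1: out=0, reg = 0x3AF6
clock 2: out=0, reg = 0x9D7B
clock 3: out=1, reg = 0x4EBD
clock 4: out=1, reg = 0xA75E
clock 5: out=0, reg = 0xD3AF
clock 6: out=1, reg = 0x69D7
clock 7: out=1, reg = 0x34EB
clock 8: out=1, reg = 0x9A75
clock 9: out=1, reg = 0xCD3A
clock 10: out=0, reg = 0xE69D

110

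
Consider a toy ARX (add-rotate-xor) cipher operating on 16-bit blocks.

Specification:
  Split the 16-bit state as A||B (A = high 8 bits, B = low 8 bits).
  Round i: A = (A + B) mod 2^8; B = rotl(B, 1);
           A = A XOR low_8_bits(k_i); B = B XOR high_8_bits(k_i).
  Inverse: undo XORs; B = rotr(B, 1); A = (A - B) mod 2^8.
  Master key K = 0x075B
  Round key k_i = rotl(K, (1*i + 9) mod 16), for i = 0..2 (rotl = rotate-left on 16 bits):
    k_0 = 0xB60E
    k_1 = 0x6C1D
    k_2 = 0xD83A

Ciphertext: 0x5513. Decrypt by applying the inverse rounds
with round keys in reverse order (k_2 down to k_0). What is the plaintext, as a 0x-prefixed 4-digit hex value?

0xA439

s_0 = ciphertext = 0x5513
s_1 = InvRound(s_0, k_2) = 0x8AE5
s_2 = InvRound(s_1, k_1) = 0xD3C4
s_3 = InvRound(s_2, k_0) = 0xA439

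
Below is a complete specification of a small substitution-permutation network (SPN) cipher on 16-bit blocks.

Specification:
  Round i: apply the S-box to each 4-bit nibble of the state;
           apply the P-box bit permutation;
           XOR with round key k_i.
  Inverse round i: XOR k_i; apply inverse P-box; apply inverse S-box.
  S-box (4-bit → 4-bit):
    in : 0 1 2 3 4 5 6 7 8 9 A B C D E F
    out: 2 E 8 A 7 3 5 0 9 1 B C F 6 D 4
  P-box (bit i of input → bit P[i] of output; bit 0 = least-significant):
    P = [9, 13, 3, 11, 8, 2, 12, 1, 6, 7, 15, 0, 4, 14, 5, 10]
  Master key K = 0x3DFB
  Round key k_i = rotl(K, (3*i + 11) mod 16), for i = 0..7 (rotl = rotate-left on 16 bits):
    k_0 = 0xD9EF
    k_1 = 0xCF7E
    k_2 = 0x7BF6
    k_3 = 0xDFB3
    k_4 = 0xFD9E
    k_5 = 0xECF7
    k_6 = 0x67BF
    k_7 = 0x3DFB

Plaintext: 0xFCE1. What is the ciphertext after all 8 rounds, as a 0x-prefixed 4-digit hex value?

s_0 = plaintext = 0xFCE1
s_1 = Round(s_0, k_0) = 0x6004
s_2 = Round(s_1, k_1) = 0xEDC2
s_3 = Round(s_2, k_2) = 0xE640
s_4 = Round(s_3, k_3) = 0x6AC7
s_5 = Round(s_4, k_4) = 0xEC69
s_6 = Round(s_5, k_5) = 0x7B06
s_7 = Round(s_6, k_6) = 0xE5B2
s_8 = Round(s_7, k_7) = 0x2109

0x2109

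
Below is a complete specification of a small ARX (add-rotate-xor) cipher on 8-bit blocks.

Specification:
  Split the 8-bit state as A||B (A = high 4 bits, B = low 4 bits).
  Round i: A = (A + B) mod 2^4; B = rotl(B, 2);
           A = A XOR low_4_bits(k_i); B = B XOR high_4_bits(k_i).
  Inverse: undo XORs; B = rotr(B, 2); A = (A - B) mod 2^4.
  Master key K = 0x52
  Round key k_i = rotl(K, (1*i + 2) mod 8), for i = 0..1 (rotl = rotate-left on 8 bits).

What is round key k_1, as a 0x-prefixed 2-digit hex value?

0x92

K = 0x52
k_0 = rotl(K, (1*0+2) mod 8) = rotl(K, 2) = 0x49
k_1 = rotl(K, (1*1+2) mod 8) = rotl(K, 3) = 0x92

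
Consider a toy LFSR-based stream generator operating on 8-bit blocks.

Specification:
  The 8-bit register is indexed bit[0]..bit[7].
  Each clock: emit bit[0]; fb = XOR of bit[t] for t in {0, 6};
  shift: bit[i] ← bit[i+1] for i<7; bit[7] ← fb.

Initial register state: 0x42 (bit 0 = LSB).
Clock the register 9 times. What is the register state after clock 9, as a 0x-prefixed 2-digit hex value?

reg_0 = 0x42
clock 1: out=0, reg = 0xA1
clock 2: out=1, reg = 0xD0
clock 3: out=0, reg = 0xE8
clock 4: out=0, reg = 0xF4
clock 5: out=0, reg = 0xFA
clock 6: out=0, reg = 0xFD
clock 7: out=1, reg = 0x7E
clock 8: out=0, reg = 0xBF
clock 9: out=1, reg = 0xDF

0xDF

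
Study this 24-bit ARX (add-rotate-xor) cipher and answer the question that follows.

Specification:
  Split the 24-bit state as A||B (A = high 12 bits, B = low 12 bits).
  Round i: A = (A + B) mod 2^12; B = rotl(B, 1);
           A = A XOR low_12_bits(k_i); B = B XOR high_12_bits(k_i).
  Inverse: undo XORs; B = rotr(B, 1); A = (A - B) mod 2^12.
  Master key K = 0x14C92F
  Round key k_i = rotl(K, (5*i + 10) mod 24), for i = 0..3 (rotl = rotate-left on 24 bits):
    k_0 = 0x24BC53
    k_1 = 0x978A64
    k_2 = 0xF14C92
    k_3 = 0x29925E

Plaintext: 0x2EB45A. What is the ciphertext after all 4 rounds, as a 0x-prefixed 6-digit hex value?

0x8DBEAF

s_0 = plaintext = 0x2EB45A
s_1 = Round(s_0, k_0) = 0xB16AFF
s_2 = Round(s_1, k_1) = 0xC71C87
s_3 = Round(s_2, k_2) = 0x46A61B
s_4 = Round(s_3, k_3) = 0x8DBEAF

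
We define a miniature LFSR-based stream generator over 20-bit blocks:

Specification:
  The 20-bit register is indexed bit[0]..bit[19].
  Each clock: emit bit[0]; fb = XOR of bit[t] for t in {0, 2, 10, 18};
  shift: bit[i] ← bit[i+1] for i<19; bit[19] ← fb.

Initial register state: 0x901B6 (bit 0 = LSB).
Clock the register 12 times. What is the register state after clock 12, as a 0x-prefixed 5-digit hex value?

reg_0 = 0x901B6
clock 1: out=0, reg = 0xC80DB
clock 2: out=1, reg = 0x6406D
clock 3: out=1, reg = 0xB2036
clock 4: out=0, reg = 0xD901B
clock 5: out=1, reg = 0x6C80D
clock 6: out=1, reg = 0xB6406
clock 7: out=0, reg = 0x5B203
clock 8: out=1, reg = 0x2D901
clock 9: out=1, reg = 0x96C80
clock 10: out=0, reg = 0xCB640
clock 11: out=0, reg = 0x65B20
clock 12: out=0, reg = 0xB2D90

0xB2D90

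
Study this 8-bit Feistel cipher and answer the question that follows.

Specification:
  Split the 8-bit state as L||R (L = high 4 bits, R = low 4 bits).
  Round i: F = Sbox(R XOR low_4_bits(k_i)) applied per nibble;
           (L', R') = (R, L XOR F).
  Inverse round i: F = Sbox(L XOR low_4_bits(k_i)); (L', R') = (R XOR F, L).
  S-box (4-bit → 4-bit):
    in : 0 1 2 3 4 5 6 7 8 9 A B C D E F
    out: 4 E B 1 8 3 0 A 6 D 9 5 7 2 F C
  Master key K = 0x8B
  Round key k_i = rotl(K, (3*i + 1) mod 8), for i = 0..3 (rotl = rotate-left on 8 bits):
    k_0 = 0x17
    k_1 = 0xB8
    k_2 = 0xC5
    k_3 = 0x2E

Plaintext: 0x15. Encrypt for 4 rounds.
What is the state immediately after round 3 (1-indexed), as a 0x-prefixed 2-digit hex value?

0xEF

s_0 = plaintext = 0x15
s_1 = Round(s_0, k_0) = 0x5A
s_2 = Round(s_1, k_1) = 0xAE
s_3 = Round(s_2, k_2) = 0xEF
s_4 = Round(s_3, k_3) = 0xF0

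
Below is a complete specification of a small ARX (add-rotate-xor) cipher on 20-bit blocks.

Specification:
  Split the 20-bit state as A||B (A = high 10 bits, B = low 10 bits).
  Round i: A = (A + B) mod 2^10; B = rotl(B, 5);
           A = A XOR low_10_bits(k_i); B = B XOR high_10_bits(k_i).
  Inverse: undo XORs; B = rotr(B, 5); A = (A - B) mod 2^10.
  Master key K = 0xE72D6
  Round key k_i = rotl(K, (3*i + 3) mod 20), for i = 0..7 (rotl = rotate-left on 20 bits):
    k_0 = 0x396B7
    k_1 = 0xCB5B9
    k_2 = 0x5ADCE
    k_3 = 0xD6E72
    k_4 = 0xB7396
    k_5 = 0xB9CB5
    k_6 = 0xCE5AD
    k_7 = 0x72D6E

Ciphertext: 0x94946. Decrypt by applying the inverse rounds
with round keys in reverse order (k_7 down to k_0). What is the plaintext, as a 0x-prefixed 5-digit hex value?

s_0 = ciphertext = 0x94946
s_1 = InvRound(s_0, k_7) = 0x661A4
s_2 = InvRound(s_1, k_6) = 0x207B4
s_3 = InvRound(s_2, k_5) = 0x72A6A
s_4 = InvRound(s_3, k_4) = 0xE5EC5
s_5 = InvRound(s_4, k_3) = 0x867CC
s_6 = InvRound(s_5, k_2) = 0xB88F5
s_7 = InvRound(s_6, k_1) = 0x0F71E
s_8 = InvRound(s_7, k_0) = 0xC2F7F

0xC2F7F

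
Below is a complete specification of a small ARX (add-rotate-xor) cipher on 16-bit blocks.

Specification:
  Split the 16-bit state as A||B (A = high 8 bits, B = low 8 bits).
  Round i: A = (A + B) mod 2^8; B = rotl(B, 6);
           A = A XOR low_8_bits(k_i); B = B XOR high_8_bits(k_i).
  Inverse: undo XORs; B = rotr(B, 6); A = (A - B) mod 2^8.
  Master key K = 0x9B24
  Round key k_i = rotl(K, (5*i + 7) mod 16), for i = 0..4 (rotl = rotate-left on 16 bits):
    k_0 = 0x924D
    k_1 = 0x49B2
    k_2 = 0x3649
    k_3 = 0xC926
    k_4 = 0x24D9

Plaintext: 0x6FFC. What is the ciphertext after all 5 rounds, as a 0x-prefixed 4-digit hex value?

0xCDBD

s_0 = plaintext = 0x6FFC
s_1 = Round(s_0, k_0) = 0x26AD
s_2 = Round(s_1, k_1) = 0x6122
s_3 = Round(s_2, k_2) = 0xCABE
s_4 = Round(s_3, k_3) = 0xAE66
s_5 = Round(s_4, k_4) = 0xCDBD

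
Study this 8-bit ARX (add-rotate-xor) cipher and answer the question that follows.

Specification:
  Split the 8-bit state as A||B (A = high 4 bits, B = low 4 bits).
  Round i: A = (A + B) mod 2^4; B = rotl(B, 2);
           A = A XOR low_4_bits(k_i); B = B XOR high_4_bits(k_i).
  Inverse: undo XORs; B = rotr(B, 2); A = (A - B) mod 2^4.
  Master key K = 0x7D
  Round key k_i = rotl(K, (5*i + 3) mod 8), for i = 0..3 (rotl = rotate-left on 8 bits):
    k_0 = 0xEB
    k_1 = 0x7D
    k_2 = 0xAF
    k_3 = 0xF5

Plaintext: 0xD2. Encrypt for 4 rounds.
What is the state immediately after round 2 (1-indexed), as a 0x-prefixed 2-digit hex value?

s_0 = plaintext = 0xD2
s_1 = Round(s_0, k_0) = 0x46
s_2 = Round(s_1, k_1) = 0x7E
s_3 = Round(s_2, k_2) = 0xA1
s_4 = Round(s_3, k_3) = 0xEB

0x7E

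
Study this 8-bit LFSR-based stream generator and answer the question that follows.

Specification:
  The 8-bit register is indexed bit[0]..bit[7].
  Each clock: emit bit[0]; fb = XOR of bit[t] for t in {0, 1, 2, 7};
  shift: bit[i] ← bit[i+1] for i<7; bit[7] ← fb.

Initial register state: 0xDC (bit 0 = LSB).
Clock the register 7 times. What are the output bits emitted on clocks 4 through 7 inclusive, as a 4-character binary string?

1101

reg_0 = 0xDC
clock 1: out=0, reg = 0x6E
clock 2: out=0, reg = 0x37
clock 3: out=1, reg = 0x9B
clock 4: out=1, reg = 0xCD
clock 5: out=1, reg = 0xE6
clock 6: out=0, reg = 0xF3
clock 7: out=1, reg = 0xF9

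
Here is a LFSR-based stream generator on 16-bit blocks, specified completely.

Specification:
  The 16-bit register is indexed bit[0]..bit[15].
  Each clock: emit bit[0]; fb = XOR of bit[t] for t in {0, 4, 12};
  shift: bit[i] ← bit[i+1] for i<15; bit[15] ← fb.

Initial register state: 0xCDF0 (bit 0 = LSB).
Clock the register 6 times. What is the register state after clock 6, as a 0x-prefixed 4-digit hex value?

reg_0 = 0xCDF0
clock 1: out=0, reg = 0xE6F8
clock 2: out=0, reg = 0xF37C
clock 3: out=0, reg = 0x79BE
clock 4: out=0, reg = 0x3CDF
clock 5: out=1, reg = 0x9E6F
clock 6: out=1, reg = 0x4F37

0x4F37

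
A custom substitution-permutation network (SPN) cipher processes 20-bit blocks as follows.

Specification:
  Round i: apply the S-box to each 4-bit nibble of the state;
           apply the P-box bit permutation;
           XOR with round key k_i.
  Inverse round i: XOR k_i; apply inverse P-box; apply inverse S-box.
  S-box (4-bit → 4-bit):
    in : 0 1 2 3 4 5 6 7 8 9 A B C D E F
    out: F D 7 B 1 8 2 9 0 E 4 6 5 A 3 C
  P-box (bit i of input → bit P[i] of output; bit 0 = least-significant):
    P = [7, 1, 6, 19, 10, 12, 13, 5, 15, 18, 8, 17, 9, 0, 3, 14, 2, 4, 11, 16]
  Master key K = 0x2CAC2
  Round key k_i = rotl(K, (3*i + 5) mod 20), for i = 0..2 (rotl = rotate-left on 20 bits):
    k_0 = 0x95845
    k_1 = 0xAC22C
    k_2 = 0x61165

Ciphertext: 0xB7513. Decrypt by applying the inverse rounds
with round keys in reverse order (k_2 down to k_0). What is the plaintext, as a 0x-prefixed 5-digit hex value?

s_0 = ciphertext = 0xB7513
s_1 = InvRound(s_0, k_2) = 0x35619
s_2 = InvRound(s_1, k_1) = 0x36435
s_3 = InvRound(s_2, k_0) = 0xB850F

0xB850F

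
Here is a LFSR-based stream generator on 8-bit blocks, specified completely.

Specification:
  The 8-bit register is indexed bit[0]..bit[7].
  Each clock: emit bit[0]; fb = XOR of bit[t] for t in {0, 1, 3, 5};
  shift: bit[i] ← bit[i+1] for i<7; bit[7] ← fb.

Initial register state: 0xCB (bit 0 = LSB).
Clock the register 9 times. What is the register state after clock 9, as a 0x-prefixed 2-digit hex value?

reg_0 = 0xCB
clock 1: out=1, reg = 0xE5
clock 2: out=1, reg = 0x72
clock 3: out=0, reg = 0x39
clock 4: out=1, reg = 0x9C
clock 5: out=0, reg = 0xCE
clock 6: out=0, reg = 0x67
clock 7: out=1, reg = 0xB3
clock 8: out=1, reg = 0xD9
clock 9: out=1, reg = 0x6C

0x6C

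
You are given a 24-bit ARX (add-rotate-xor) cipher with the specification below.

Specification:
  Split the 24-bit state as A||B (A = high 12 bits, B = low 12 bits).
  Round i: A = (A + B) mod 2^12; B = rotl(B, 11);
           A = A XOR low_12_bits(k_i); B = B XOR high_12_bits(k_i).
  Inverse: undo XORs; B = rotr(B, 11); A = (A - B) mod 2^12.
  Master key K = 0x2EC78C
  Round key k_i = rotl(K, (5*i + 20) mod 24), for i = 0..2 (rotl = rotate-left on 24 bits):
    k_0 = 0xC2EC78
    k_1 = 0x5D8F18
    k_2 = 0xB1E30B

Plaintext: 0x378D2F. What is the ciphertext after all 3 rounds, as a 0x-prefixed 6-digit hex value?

s_0 = plaintext = 0x378D2F
s_1 = Round(s_0, k_0) = 0xCDF2B9
s_2 = Round(s_1, k_1) = 0x080C84
s_3 = Round(s_2, k_2) = 0xE0FD5C

0xE0FD5C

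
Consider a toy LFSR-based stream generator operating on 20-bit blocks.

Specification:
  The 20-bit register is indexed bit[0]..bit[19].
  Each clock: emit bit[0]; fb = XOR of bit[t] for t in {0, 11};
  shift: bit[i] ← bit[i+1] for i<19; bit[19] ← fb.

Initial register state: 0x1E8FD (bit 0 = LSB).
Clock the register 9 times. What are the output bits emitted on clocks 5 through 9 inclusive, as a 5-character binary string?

11110

reg_0 = 0x1E8FD
clock 1: out=1, reg = 0x0F47E
clock 2: out=0, reg = 0x07A3F
clock 3: out=1, reg = 0x03D1F
clock 4: out=1, reg = 0x01E8F
clock 5: out=1, reg = 0x00F47
clock 6: out=1, reg = 0x007A3
clock 7: out=1, reg = 0x803D1
clock 8: out=1, reg = 0xC01E8
clock 9: out=0, reg = 0x600F4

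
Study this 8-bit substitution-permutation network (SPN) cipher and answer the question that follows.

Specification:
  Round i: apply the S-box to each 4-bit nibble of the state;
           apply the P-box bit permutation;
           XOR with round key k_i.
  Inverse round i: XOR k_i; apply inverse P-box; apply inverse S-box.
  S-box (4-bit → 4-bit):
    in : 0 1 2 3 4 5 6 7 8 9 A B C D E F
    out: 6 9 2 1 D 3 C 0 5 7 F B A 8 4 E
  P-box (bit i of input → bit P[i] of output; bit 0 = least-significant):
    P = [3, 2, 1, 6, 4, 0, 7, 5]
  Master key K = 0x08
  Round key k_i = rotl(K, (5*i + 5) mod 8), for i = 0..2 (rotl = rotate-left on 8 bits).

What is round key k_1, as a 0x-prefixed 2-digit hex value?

0x20

K = 0x08
k_0 = rotl(K, (5*0+5) mod 8) = rotl(K, 5) = 0x01
k_1 = rotl(K, (5*1+5) mod 8) = rotl(K, 2) = 0x20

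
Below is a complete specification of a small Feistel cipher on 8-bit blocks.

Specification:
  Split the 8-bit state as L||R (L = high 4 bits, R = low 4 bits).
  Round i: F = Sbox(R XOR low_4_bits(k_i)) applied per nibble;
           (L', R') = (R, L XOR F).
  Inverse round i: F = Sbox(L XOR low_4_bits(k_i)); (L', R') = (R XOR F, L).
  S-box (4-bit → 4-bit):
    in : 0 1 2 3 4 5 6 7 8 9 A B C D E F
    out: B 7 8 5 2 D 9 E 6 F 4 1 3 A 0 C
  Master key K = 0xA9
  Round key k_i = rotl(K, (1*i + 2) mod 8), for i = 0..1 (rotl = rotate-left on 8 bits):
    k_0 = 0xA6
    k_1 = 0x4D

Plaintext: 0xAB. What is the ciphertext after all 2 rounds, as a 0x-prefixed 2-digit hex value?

s_0 = plaintext = 0xAB
s_1 = Round(s_0, k_0) = 0xB0
s_2 = Round(s_1, k_1) = 0x01

0x01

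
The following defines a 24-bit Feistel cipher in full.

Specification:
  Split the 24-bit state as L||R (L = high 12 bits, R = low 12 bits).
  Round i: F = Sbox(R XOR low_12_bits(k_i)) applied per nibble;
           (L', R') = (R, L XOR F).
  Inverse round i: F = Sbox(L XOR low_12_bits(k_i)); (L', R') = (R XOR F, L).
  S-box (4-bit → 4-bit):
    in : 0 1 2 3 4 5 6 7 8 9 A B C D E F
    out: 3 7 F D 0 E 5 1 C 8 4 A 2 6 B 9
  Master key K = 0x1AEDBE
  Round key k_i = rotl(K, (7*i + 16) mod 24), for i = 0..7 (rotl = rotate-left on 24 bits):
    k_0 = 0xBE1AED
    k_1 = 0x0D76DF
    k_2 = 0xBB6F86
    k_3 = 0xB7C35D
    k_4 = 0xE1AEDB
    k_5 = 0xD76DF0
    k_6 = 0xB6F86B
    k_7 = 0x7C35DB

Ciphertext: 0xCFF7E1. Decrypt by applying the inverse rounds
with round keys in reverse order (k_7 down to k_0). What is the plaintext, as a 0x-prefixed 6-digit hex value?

0x507B61

s_0 = ciphertext = 0xCFF7E1
s_1 = InvRound(s_0, k_7) = 0xF11CFF
s_2 = InvRound(s_1, k_6) = 0xDEBF11
s_3 = InvRound(s_2, k_5) = 0xC6BDEB
s_4 = InvRound(s_3, k_4) = 0x248C6B
s_5 = InvRound(s_4, k_3) = 0xB15248
s_6 = InvRound(s_5, k_2) = 0x2C5B15
s_7 = InvRound(s_6, k_1) = 0xB612C5
s_8 = InvRound(s_7, k_0) = 0x507B61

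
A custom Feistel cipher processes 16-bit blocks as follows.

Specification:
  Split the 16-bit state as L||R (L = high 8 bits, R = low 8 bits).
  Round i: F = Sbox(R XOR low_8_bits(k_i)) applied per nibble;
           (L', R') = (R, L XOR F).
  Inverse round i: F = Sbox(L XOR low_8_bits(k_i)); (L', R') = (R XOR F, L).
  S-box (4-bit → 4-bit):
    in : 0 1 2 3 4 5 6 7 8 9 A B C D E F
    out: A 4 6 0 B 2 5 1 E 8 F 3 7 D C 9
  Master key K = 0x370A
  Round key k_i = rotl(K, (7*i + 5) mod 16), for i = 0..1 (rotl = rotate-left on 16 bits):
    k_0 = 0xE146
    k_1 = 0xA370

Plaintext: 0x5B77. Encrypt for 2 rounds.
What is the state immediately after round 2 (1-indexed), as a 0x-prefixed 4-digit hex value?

0x5F1E

s_0 = plaintext = 0x5B77
s_1 = Round(s_0, k_0) = 0x775F
s_2 = Round(s_1, k_1) = 0x5F1E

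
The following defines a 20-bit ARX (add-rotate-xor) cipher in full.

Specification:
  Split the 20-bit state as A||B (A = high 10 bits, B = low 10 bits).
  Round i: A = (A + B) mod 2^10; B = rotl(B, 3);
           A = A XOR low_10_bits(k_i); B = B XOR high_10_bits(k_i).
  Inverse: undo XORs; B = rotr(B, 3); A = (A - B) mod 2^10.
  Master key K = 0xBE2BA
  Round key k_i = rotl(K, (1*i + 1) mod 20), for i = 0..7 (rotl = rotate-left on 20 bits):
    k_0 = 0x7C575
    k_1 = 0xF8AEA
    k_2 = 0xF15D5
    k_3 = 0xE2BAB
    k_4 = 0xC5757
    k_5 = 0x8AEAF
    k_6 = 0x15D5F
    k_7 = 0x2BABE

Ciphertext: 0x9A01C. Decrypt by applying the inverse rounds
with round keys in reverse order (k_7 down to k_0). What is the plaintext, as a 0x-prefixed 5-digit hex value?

s_0 = ciphertext = 0x9A01C
s_1 = InvRound(s_0, k_7) = 0xF0116
s_2 = InvRound(s_1, k_6) = 0x7DCA8
s_3 = InvRound(s_2, k_5) = 0x621D0
s_4 = InvRound(s_3, k_4) = 0x01ED8
s_5 = InvRound(s_4, k_3) = 0xA092A
s_6 = InvRound(s_5, k_2) = 0xDEBDD
s_7 = InvRound(s_6, k_1) = 0x82787
s_8 = InvRound(s_7, k_0) = 0x0BB4E

0x0BB4E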